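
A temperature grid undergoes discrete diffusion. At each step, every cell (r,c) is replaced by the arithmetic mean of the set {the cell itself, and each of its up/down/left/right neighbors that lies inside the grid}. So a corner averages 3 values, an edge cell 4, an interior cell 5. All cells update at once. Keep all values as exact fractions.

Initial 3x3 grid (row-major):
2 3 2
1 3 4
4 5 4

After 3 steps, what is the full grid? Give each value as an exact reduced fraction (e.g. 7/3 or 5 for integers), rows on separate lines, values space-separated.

After step 1:
  2 5/2 3
  5/2 16/5 13/4
  10/3 4 13/3
After step 2:
  7/3 107/40 35/12
  331/120 309/100 827/240
  59/18 223/60 139/36
After step 3:
  233/90 2203/800 241/80
  20627/7200 18823/6000 47929/14400
  3511/1080 12551/3600 7937/2160

Answer: 233/90 2203/800 241/80
20627/7200 18823/6000 47929/14400
3511/1080 12551/3600 7937/2160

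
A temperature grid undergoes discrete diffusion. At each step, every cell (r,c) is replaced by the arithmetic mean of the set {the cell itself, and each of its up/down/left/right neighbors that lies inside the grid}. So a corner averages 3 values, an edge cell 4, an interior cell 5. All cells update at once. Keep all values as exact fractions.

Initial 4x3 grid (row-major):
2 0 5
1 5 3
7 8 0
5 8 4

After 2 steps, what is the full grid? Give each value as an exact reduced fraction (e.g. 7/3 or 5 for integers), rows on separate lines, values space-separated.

Answer: 31/12 151/60 107/36
67/20 19/5 49/15
319/60 97/20 83/20
109/18 1351/240 14/3

Derivation:
After step 1:
  1 3 8/3
  15/4 17/5 13/4
  21/4 28/5 15/4
  20/3 25/4 4
After step 2:
  31/12 151/60 107/36
  67/20 19/5 49/15
  319/60 97/20 83/20
  109/18 1351/240 14/3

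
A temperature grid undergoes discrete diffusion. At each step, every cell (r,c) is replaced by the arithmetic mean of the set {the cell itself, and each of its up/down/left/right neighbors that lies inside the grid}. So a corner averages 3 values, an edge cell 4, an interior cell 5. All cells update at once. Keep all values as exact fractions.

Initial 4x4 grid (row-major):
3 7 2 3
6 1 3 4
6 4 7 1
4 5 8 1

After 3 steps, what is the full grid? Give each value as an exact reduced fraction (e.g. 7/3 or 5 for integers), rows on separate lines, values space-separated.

Answer: 2333/540 14011/3600 1439/400 577/180
15631/3600 3169/750 183/50 1349/400
5729/1200 4503/1000 12469/3000 13273/3600
1771/360 2917/600 8009/1800 4333/1080

Derivation:
After step 1:
  16/3 13/4 15/4 3
  4 21/5 17/5 11/4
  5 23/5 23/5 13/4
  5 21/4 21/4 10/3
After step 2:
  151/36 62/15 67/20 19/6
  139/30 389/100 187/50 31/10
  93/20 473/100 211/50 209/60
  61/12 201/40 553/120 71/18
After step 3:
  2333/540 14011/3600 1439/400 577/180
  15631/3600 3169/750 183/50 1349/400
  5729/1200 4503/1000 12469/3000 13273/3600
  1771/360 2917/600 8009/1800 4333/1080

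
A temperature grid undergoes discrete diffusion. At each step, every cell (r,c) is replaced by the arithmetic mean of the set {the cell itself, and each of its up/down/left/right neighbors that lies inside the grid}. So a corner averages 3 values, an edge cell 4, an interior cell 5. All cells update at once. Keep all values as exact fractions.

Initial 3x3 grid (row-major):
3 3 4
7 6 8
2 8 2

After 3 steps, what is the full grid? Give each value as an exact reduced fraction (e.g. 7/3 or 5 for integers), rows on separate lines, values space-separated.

After step 1:
  13/3 4 5
  9/2 32/5 5
  17/3 9/2 6
After step 2:
  77/18 74/15 14/3
  209/40 122/25 28/5
  44/9 677/120 31/6
After step 3:
  5197/1080 8441/1800 76/15
  11563/2400 657/125 3047/600
  709/135 37039/7200 1969/360

Answer: 5197/1080 8441/1800 76/15
11563/2400 657/125 3047/600
709/135 37039/7200 1969/360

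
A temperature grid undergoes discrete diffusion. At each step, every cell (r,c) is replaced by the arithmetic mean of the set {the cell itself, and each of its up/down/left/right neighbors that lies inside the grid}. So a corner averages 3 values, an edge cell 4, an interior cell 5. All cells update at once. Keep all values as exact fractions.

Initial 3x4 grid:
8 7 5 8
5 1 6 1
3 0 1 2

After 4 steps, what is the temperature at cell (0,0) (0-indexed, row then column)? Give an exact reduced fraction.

Step 1: cell (0,0) = 20/3
Step 2: cell (0,0) = 97/18
Step 3: cell (0,0) = 688/135
Step 4: cell (0,0) = 599717/129600
Full grid after step 4:
  599717/129600 1010407/216000 946807/216000 561137/129600
  3503723/864000 1358167/360000 449989/120000 340847/96000
  424067/129600 338141/108000 309091/108000 391387/129600

Answer: 599717/129600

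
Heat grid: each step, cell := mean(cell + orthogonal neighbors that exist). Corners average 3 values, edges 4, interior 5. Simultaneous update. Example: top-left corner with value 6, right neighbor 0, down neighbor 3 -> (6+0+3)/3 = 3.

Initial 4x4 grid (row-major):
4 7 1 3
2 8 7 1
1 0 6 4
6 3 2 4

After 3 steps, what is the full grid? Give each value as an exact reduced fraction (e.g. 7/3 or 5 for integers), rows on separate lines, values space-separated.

Answer: 4609/1080 779/180 911/225 481/135
2831/720 12313/3000 5977/1500 6613/1800
11911/3600 10969/3000 5609/1500 263/72
3373/1080 5843/1800 257/72 961/270

Derivation:
After step 1:
  13/3 5 9/2 5/3
  15/4 24/5 23/5 15/4
  9/4 18/5 19/5 15/4
  10/3 11/4 15/4 10/3
After step 2:
  157/36 559/120 473/120 119/36
  227/60 87/20 429/100 413/120
  97/30 86/25 39/10 439/120
  25/9 403/120 409/120 65/18
After step 3:
  4609/1080 779/180 911/225 481/135
  2831/720 12313/3000 5977/1500 6613/1800
  11911/3600 10969/3000 5609/1500 263/72
  3373/1080 5843/1800 257/72 961/270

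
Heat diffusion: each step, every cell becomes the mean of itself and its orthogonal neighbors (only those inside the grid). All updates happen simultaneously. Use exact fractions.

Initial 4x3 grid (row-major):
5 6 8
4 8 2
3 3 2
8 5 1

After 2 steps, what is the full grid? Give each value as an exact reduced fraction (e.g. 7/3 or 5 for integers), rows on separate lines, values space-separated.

Answer: 67/12 1301/240 205/36
191/40 511/100 127/30
571/120 391/100 52/15
169/36 329/80 107/36

Derivation:
After step 1:
  5 27/4 16/3
  5 23/5 5
  9/2 21/5 2
  16/3 17/4 8/3
After step 2:
  67/12 1301/240 205/36
  191/40 511/100 127/30
  571/120 391/100 52/15
  169/36 329/80 107/36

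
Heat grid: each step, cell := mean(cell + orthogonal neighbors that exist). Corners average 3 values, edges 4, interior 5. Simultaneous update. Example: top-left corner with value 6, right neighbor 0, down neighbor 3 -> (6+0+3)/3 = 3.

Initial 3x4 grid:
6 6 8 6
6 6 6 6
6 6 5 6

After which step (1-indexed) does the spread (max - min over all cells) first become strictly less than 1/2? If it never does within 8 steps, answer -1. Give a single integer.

Step 1: max=20/3, min=17/3, spread=1
Step 2: max=97/15, min=209/36, spread=119/180
Step 3: max=1709/270, min=21251/3600, spread=4607/10800
  -> spread < 1/2 first at step 3
Step 4: max=674897/108000, min=214429/36000, spread=3161/10800
Step 5: max=6031157/972000, min=1940549/324000, spread=20951/97200
Step 6: max=179914559/29160000, min=14614007/2430000, spread=181859/1166400
Step 7: max=10758624481/1749600000, min=1758290651/291600000, spread=8355223/69984000
Step 8: max=643775498129/104976000000, min=6608960599/1093500000, spread=14904449/167961600

Answer: 3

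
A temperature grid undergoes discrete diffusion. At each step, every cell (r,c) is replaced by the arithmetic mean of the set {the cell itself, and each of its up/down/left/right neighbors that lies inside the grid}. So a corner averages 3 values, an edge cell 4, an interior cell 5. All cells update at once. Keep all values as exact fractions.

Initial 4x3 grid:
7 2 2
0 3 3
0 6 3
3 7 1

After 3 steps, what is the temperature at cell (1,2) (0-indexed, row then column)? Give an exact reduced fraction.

Answer: 10873/3600

Derivation:
Step 1: cell (1,2) = 11/4
Step 2: cell (1,2) = 167/60
Step 3: cell (1,2) = 10873/3600
Full grid after step 3:
  2051/720 21311/7200 3079/1080
  7007/2400 17603/6000 10873/3600
  21881/7200 411/125 2957/900
  901/270 5613/1600 7813/2160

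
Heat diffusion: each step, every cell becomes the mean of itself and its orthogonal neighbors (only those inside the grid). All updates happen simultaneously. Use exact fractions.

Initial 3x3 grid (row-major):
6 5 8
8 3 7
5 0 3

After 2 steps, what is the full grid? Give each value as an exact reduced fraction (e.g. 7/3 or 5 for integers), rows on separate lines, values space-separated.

After step 1:
  19/3 11/2 20/3
  11/2 23/5 21/4
  13/3 11/4 10/3
After step 2:
  52/9 231/40 209/36
  623/120 118/25 397/80
  151/36 901/240 34/9

Answer: 52/9 231/40 209/36
623/120 118/25 397/80
151/36 901/240 34/9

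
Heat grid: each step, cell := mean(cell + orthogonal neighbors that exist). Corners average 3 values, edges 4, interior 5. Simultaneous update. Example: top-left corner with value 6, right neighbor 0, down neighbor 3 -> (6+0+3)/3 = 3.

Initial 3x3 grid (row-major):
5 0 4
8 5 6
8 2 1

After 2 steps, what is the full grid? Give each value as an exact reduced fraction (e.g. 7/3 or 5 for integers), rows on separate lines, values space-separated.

After step 1:
  13/3 7/2 10/3
  13/2 21/5 4
  6 4 3
After step 2:
  43/9 461/120 65/18
  631/120 111/25 109/30
  11/2 43/10 11/3

Answer: 43/9 461/120 65/18
631/120 111/25 109/30
11/2 43/10 11/3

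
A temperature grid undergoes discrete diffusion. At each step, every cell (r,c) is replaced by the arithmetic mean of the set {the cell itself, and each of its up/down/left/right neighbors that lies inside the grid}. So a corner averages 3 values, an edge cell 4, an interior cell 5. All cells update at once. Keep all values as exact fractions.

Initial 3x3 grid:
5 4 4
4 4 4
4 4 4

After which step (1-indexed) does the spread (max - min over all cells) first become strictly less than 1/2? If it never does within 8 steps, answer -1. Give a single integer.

Step 1: max=13/3, min=4, spread=1/3
  -> spread < 1/2 first at step 1
Step 2: max=77/18, min=4, spread=5/18
Step 3: max=905/216, min=4, spread=41/216
Step 4: max=53971/12960, min=1451/360, spread=347/2592
Step 5: max=3217337/777600, min=14557/3600, spread=2921/31104
Step 6: max=192452539/46656000, min=1753483/432000, spread=24611/373248
Step 7: max=11516162033/2799360000, min=39536741/9720000, spread=207329/4478976
Step 8: max=689876352451/167961600000, min=2112401599/518400000, spread=1746635/53747712

Answer: 1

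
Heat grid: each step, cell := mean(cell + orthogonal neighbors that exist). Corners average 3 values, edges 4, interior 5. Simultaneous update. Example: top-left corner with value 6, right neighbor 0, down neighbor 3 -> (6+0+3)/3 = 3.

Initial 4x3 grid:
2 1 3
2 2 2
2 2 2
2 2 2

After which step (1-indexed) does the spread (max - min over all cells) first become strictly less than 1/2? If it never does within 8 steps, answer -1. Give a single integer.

Step 1: max=9/4, min=5/3, spread=7/12
Step 2: max=25/12, min=28/15, spread=13/60
  -> spread < 1/2 first at step 2
Step 3: max=4901/2400, min=253/135, spread=3629/21600
Step 4: max=48469/24000, min=62399/32400, spread=60683/648000
Step 5: max=434189/216000, min=1878053/972000, spread=30319/388800
Step 6: max=12969233/6480000, min=113639047/58320000, spread=61681/1166400
Step 7: max=388630361/194400000, min=3418652299/1749600000, spread=1580419/34992000
Step 8: max=23260774099/11664000000, min=205818082391/104976000000, spread=7057769/209952000

Answer: 2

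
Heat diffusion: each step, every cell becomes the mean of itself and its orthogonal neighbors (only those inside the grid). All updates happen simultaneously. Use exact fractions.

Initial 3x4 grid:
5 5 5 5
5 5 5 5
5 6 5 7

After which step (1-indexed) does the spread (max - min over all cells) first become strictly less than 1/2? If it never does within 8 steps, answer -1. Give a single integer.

Answer: 3

Derivation:
Step 1: max=23/4, min=5, spread=3/4
Step 2: max=203/36, min=5, spread=23/36
Step 3: max=1177/216, min=1007/200, spread=559/1350
  -> spread < 1/2 first at step 3
Step 4: max=350527/64800, min=27361/5400, spread=4439/12960
Step 5: max=20792333/3888000, min=551443/108000, spread=188077/777600
Step 6: max=1241445727/233280000, min=12448237/2430000, spread=1856599/9331200
Step 7: max=74108696693/13996800000, min=3000429757/583200000, spread=83935301/559872000
Step 8: max=4433159654287/839808000000, min=60166869221/11664000000, spread=809160563/6718464000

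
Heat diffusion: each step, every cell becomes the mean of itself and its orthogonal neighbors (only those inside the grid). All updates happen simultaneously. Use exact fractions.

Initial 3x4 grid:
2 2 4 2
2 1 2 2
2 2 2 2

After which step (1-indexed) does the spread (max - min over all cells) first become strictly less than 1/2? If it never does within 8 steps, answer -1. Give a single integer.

Step 1: max=8/3, min=7/4, spread=11/12
Step 2: max=577/240, min=11/6, spread=137/240
Step 3: max=5047/2160, min=673/360, spread=1009/2160
  -> spread < 1/2 first at step 3
Step 4: max=29249/12960, min=16421/8640, spread=1847/5184
Step 5: max=430741/194400, min=1000537/518400, spread=444317/1555200
Step 6: max=50860117/23328000, min=60875711/31104000, spread=4162667/18662400
Step 7: max=3018004583/1399680000, min=3691124509/1866240000, spread=199728961/1119744000
Step 8: max=179458591057/83980800000, min=223421915351/111974400000, spread=1902744727/13436928000

Answer: 3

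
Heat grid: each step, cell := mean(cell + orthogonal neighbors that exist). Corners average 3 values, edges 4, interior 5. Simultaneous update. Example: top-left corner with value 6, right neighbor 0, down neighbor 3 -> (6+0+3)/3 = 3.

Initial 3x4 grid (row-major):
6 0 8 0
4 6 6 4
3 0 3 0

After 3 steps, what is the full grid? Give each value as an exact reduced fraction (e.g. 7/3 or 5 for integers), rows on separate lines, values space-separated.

Answer: 8297/2160 7589/1800 4481/1200 341/90
55427/14400 10499/3000 22703/6000 22721/7200
1703/540 24431/7200 21011/7200 6599/2160

Derivation:
After step 1:
  10/3 5 7/2 4
  19/4 16/5 27/5 5/2
  7/3 3 9/4 7/3
After step 2:
  157/36 451/120 179/40 10/3
  817/240 427/100 337/100 427/120
  121/36 647/240 779/240 85/36
After step 3:
  8297/2160 7589/1800 4481/1200 341/90
  55427/14400 10499/3000 22703/6000 22721/7200
  1703/540 24431/7200 21011/7200 6599/2160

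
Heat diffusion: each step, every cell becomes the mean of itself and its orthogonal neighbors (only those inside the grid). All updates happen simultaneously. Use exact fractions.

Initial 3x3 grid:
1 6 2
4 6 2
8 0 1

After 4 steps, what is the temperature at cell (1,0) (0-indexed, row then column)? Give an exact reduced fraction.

Step 1: cell (1,0) = 19/4
Step 2: cell (1,0) = 961/240
Step 3: cell (1,0) = 57407/14400
Step 4: cell (1,0) = 3247729/864000
Full grid after step 4:
  249031/64800 1017743/288000 213431/64800
  3247729/864000 34943/10000 2675729/864000
  26659/7200 956743/288000 65977/21600

Answer: 3247729/864000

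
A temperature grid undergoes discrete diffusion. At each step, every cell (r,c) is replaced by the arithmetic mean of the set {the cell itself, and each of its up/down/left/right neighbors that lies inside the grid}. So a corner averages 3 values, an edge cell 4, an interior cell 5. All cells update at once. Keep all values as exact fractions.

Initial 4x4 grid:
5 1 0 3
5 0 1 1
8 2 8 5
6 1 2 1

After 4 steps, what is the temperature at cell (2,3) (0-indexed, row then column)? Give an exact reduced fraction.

Step 1: cell (2,3) = 15/4
Step 2: cell (2,3) = 751/240
Step 3: cell (2,3) = 21409/7200
Step 4: cell (2,3) = 123479/43200
Full grid after step 4:
  97223/32400 547057/216000 461369/216000 32981/16200
  730417/216000 265991/90000 14077/5625 519779/216000
  30771/8000 102281/30000 68333/22500 123479/43200
  42697/10800 87553/24000 139901/43200 50311/16200

Answer: 123479/43200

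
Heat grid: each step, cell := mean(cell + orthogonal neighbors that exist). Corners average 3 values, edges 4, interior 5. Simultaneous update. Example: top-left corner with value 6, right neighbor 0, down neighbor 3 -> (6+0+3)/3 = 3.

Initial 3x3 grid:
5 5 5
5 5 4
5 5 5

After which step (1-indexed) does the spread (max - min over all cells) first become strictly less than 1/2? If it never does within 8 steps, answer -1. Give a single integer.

Step 1: max=5, min=14/3, spread=1/3
  -> spread < 1/2 first at step 1
Step 2: max=5, min=1133/240, spread=67/240
Step 3: max=993/200, min=10363/2160, spread=1807/10800
Step 4: max=26639/5400, min=4162037/864000, spread=33401/288000
Step 5: max=2656609/540000, min=37650067/7776000, spread=3025513/38880000
Step 6: max=141244051/28800000, min=15087073133/3110400000, spread=53531/995328
Step 7: max=38088883949/7776000000, min=907087074151/186624000000, spread=450953/11943936
Step 8: max=4564591389481/933120000000, min=54478296439397/11197440000000, spread=3799043/143327232

Answer: 1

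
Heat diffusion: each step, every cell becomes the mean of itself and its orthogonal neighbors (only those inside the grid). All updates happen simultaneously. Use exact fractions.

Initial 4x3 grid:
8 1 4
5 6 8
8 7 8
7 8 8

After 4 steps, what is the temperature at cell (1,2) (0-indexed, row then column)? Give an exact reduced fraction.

Answer: 1323281/216000

Derivation:
Step 1: cell (1,2) = 13/2
Step 2: cell (1,2) = 1439/240
Step 3: cell (1,2) = 44573/7200
Step 4: cell (1,2) = 1323281/216000
Full grid after step 4:
  729401/129600 1585703/288000 730051/129600
  655703/108000 245929/40000 1323281/216000
  739703/108000 308617/45000 167309/24000
  466603/64800 3179717/432000 79363/10800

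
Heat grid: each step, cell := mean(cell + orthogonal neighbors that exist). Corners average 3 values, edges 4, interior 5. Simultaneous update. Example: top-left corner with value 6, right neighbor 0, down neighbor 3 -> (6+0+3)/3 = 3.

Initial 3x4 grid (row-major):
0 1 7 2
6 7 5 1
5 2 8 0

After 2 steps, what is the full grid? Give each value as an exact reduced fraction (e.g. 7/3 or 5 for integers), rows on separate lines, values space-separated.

After step 1:
  7/3 15/4 15/4 10/3
  9/2 21/5 28/5 2
  13/3 11/2 15/4 3
After step 2:
  127/36 421/120 493/120 109/36
  461/120 471/100 193/50 209/60
  43/9 1067/240 357/80 35/12

Answer: 127/36 421/120 493/120 109/36
461/120 471/100 193/50 209/60
43/9 1067/240 357/80 35/12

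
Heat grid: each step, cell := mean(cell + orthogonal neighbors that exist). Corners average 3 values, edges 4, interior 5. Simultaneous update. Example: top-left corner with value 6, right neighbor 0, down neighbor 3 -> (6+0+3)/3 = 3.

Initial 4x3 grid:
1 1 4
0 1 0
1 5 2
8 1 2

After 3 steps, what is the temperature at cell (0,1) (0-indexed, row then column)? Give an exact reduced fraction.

Step 1: cell (0,1) = 7/4
Step 2: cell (0,1) = 329/240
Step 3: cell (0,1) = 20443/14400
Full grid after step 3:
  721/540 20443/14400 3499/2160
  11809/7200 2663/1500 3121/1800
  18389/7200 4489/2000 8057/3600
  1261/432 1163/400 263/108

Answer: 20443/14400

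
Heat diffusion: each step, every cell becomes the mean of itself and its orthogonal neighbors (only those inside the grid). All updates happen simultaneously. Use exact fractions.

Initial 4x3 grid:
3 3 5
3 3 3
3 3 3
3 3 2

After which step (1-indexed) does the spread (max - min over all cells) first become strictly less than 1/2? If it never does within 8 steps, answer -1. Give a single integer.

Step 1: max=11/3, min=8/3, spread=1
Step 2: max=32/9, min=49/18, spread=5/6
Step 3: max=1451/432, min=8203/2880, spread=4411/8640
Step 4: max=21391/6480, min=74803/25920, spread=3587/8640
  -> spread < 1/2 first at step 4
Step 5: max=2515867/777600, min=30252211/10368000, spread=9878047/31104000
Step 6: max=149453783/46656000, min=91647167/31104000, spread=4793213/18662400
Step 7: max=8882927257/2799360000, min=110627684011/37324800000, spread=23434038247/111974400000
Step 8: max=529692122963/167961600000, min=333858685567/111974400000, spread=2312327569/13436928000

Answer: 4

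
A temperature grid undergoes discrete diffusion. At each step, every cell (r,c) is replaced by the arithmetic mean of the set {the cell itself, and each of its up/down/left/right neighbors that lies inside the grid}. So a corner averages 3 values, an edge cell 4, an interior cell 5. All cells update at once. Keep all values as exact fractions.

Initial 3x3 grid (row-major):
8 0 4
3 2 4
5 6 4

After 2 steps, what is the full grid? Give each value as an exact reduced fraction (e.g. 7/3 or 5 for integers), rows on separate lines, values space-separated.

Answer: 35/9 77/24 29/9
95/24 15/4 83/24
161/36 199/48 149/36

Derivation:
After step 1:
  11/3 7/2 8/3
  9/2 3 7/2
  14/3 17/4 14/3
After step 2:
  35/9 77/24 29/9
  95/24 15/4 83/24
  161/36 199/48 149/36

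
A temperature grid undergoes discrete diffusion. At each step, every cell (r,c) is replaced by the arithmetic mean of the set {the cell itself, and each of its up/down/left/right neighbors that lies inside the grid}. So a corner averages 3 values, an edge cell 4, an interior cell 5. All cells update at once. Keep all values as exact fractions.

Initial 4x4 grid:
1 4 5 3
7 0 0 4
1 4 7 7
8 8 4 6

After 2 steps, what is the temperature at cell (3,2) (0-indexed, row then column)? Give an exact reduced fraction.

Step 1: cell (3,2) = 25/4
Step 2: cell (3,2) = 1339/240
Full grid after step 2:
  35/12 25/8 127/40 7/2
  57/16 299/100 171/50 167/40
  203/48 112/25 477/100 587/120
  50/9 263/48 1339/240 215/36

Answer: 1339/240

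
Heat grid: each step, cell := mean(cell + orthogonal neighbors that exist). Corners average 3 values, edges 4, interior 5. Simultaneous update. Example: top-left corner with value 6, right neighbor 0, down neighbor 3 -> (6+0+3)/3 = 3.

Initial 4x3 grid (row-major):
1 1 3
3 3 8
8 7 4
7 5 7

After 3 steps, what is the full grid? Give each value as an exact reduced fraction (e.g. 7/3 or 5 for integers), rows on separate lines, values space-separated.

Answer: 1711/540 11699/3600 341/90
7207/1800 6511/1500 2669/600
9817/1800 5349/1000 1249/225
6467/1080 14621/2400 6307/1080

Derivation:
After step 1:
  5/3 2 4
  15/4 22/5 9/2
  25/4 27/5 13/2
  20/3 13/2 16/3
After step 2:
  89/36 181/60 7/2
  241/60 401/100 97/20
  331/60 581/100 163/30
  233/36 239/40 55/9
After step 3:
  1711/540 11699/3600 341/90
  7207/1800 6511/1500 2669/600
  9817/1800 5349/1000 1249/225
  6467/1080 14621/2400 6307/1080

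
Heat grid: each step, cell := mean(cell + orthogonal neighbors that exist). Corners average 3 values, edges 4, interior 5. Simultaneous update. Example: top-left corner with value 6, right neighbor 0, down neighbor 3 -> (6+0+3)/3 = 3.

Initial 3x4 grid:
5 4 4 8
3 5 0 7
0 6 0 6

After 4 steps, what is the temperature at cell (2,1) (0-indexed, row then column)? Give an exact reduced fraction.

Step 1: cell (2,1) = 11/4
Step 2: cell (2,1) = 247/80
Step 3: cell (2,1) = 7721/2400
Step 4: cell (2,1) = 244307/72000
Full grid after step 4:
  161837/43200 47197/12000 463453/108000 592111/129600
  1008973/288000 436777/120000 1441931/360000 3757459/864000
  47329/14400 244307/72000 804281/216000 526861/129600

Answer: 244307/72000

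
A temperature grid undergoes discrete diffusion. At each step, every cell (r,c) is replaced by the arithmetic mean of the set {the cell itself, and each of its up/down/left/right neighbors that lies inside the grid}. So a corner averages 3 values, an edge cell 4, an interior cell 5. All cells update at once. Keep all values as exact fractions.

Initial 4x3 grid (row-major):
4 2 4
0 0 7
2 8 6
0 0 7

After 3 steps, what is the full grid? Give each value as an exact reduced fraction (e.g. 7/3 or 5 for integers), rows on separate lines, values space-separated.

Answer: 889/360 21101/7200 8279/2160
1393/600 20513/6000 28991/7200
9533/3600 1659/500 33191/7200
5227/2160 17149/4800 572/135

Derivation:
After step 1:
  2 5/2 13/3
  3/2 17/5 17/4
  5/2 16/5 7
  2/3 15/4 13/3
After step 2:
  2 367/120 133/36
  47/20 297/100 1139/240
  59/30 397/100 1127/240
  83/36 239/80 181/36
After step 3:
  889/360 21101/7200 8279/2160
  1393/600 20513/6000 28991/7200
  9533/3600 1659/500 33191/7200
  5227/2160 17149/4800 572/135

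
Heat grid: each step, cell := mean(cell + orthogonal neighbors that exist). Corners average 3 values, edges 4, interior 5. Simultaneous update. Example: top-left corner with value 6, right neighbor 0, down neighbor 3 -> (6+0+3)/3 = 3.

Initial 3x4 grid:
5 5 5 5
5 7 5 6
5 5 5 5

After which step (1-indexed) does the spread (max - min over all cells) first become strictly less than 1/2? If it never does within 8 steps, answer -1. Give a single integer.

Step 1: max=28/5, min=5, spread=3/5
Step 2: max=11/2, min=187/36, spread=11/36
  -> spread < 1/2 first at step 2
Step 3: max=6443/1200, min=15133/2880, spread=1651/14400
Step 4: max=12821/2400, min=136703/25920, spread=8819/129600
Step 5: max=57443/10800, min=10960961/2073600, spread=13619/414720
Step 6: max=45915209/8640000, min=98794231/18662400, spread=9565511/466560000
Step 7: max=6607388779/1244160000, min=39539743049/7464960000, spread=836717/59719680
Step 8: max=59444170589/11197440000, min=356037833359/67184640000, spread=25087607/2687385600

Answer: 2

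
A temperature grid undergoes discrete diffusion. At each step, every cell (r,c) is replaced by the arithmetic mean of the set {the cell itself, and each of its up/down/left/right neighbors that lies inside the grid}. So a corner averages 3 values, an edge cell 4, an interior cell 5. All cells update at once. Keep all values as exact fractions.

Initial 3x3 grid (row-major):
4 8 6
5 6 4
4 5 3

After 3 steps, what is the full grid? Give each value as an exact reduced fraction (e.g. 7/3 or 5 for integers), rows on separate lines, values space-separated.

After step 1:
  17/3 6 6
  19/4 28/5 19/4
  14/3 9/2 4
After step 2:
  197/36 349/60 67/12
  1241/240 128/25 407/80
  167/36 563/120 53/12
After step 3:
  11851/2160 19793/3600 1319/240
  73447/14400 3883/750 8083/1600
  10441/2160 33961/7200 3407/720

Answer: 11851/2160 19793/3600 1319/240
73447/14400 3883/750 8083/1600
10441/2160 33961/7200 3407/720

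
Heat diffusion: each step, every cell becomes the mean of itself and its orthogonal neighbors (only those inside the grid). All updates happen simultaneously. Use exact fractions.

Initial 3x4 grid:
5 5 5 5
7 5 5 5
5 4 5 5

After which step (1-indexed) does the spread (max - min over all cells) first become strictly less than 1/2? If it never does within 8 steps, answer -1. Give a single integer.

Step 1: max=17/3, min=19/4, spread=11/12
Step 2: max=217/40, min=39/8, spread=11/20
Step 3: max=5771/1080, min=355/72, spread=223/540
  -> spread < 1/2 first at step 3
Step 4: max=341107/64800, min=53477/10800, spread=4049/12960
Step 5: max=20329193/3888000, min=1609619/324000, spread=202753/777600
Step 6: max=1211992207/233280000, min=24246559/4860000, spread=385259/1866240
Step 7: max=72426212813/13996800000, min=1459376981/291600000, spread=95044709/559872000
Step 8: max=4330706610967/839808000000, min=87823966429/17496000000, spread=921249779/6718464000

Answer: 3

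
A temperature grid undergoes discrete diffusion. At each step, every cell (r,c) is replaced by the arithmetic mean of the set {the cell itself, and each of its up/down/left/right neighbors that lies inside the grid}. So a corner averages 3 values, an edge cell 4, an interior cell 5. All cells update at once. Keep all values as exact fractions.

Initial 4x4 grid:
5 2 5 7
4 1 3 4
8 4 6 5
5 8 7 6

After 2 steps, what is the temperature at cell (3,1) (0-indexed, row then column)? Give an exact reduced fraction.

Answer: 503/80

Derivation:
Step 1: cell (3,1) = 6
Step 2: cell (3,1) = 503/80
Full grid after step 2:
  137/36 419/120 499/120 43/9
  973/240 79/20 103/25 287/60
  443/80 489/100 131/25 21/4
  73/12 503/80 95/16 6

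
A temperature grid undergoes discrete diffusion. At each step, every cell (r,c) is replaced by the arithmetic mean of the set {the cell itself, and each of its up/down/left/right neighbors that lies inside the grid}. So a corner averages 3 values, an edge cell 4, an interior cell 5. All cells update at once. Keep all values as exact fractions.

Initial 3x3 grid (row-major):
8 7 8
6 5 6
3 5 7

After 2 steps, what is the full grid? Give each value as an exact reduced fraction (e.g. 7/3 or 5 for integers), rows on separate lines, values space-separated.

After step 1:
  7 7 7
  11/2 29/5 13/2
  14/3 5 6
After step 2:
  13/2 67/10 41/6
  689/120 149/25 253/40
  91/18 161/30 35/6

Answer: 13/2 67/10 41/6
689/120 149/25 253/40
91/18 161/30 35/6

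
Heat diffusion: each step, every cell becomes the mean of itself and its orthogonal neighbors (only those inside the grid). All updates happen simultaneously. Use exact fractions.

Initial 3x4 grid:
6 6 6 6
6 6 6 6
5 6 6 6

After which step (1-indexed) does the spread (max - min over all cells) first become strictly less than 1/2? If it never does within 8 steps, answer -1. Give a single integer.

Step 1: max=6, min=17/3, spread=1/3
  -> spread < 1/2 first at step 1
Step 2: max=6, min=103/18, spread=5/18
Step 3: max=6, min=1255/216, spread=41/216
Step 4: max=6, min=151303/25920, spread=4217/25920
Step 5: max=43121/7200, min=9122051/1555200, spread=38417/311040
Step 6: max=861403/144000, min=548671789/93312000, spread=1903471/18662400
Step 7: max=25804241/4320000, min=32991330911/5598720000, spread=18038617/223948800
Step 8: max=2319873241/388800000, min=1982271017149/335923200000, spread=883978523/13436928000

Answer: 1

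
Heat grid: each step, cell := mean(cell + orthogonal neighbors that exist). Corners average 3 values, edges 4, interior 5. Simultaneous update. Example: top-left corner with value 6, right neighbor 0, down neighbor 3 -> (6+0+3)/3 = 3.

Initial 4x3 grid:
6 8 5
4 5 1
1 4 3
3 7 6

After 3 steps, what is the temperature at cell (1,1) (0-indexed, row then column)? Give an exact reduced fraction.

Answer: 3299/750

Derivation:
Step 1: cell (1,1) = 22/5
Step 2: cell (1,1) = 219/50
Step 3: cell (1,1) = 3299/750
Full grid after step 3:
  299/60 4433/900 2521/540
  1773/400 3299/750 7741/1800
  14297/3600 2061/500 7511/1800
  217/54 849/200 475/108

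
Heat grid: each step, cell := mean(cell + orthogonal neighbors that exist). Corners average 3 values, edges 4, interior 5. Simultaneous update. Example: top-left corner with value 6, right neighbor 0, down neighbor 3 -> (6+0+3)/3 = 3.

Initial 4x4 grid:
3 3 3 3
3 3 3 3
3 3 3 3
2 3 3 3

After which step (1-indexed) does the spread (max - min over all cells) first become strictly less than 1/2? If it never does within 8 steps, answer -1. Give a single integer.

Step 1: max=3, min=8/3, spread=1/3
  -> spread < 1/2 first at step 1
Step 2: max=3, min=49/18, spread=5/18
Step 3: max=3, min=607/216, spread=41/216
Step 4: max=3, min=18397/6480, spread=1043/6480
Step 5: max=3, min=557647/194400, spread=25553/194400
Step 6: max=53921/18000, min=16824541/5832000, spread=645863/5832000
Step 7: max=359029/120000, min=507238309/174960000, spread=16225973/174960000
Step 8: max=161299/54000, min=15268922017/5248800000, spread=409340783/5248800000

Answer: 1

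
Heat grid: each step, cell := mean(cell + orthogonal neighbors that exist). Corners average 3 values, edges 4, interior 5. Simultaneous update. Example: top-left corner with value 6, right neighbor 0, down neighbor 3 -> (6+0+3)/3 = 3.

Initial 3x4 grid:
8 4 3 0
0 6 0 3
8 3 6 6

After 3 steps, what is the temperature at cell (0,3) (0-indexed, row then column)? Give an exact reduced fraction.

Step 1: cell (0,3) = 2
Step 2: cell (0,3) = 2
Step 3: cell (0,3) = 223/80
Full grid after step 3:
  1471/360 2401/600 567/200 223/80
  33067/7200 1396/375 7287/2000 14003/4800
  1157/270 16181/3600 4477/1200 2737/720

Answer: 223/80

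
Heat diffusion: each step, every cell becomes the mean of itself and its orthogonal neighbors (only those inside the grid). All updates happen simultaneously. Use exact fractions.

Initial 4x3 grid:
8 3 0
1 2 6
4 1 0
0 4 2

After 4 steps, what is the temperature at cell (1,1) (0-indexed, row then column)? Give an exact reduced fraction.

Answer: 326707/120000

Derivation:
Step 1: cell (1,1) = 13/5
Step 2: cell (1,1) = 69/25
Step 3: cell (1,1) = 5383/2000
Step 4: cell (1,1) = 326707/120000
Full grid after step 4:
  134747/43200 855193/288000 13483/4800
  203987/72000 326707/120000 61079/24000
  534721/216000 835271/360000 163657/72000
  287111/129600 1874269/864000 90637/43200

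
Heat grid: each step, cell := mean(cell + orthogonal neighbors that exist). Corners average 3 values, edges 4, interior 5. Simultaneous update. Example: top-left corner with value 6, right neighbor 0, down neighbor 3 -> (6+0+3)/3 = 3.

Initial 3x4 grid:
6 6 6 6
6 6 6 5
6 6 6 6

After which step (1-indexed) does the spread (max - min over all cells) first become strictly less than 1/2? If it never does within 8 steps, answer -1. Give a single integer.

Step 1: max=6, min=17/3, spread=1/3
  -> spread < 1/2 first at step 1
Step 2: max=6, min=1373/240, spread=67/240
Step 3: max=6, min=12523/2160, spread=437/2160
Step 4: max=5991/1000, min=5026469/864000, spread=29951/172800
Step 5: max=20171/3375, min=45440179/7776000, spread=206761/1555200
Step 6: max=32234329/5400000, min=18206204429/3110400000, spread=14430763/124416000
Step 7: max=2574347273/432000000, min=1094636258311/186624000000, spread=139854109/1492992000
Step 8: max=231428771023/38880000000, min=65762168109749/11197440000000, spread=7114543559/89579520000

Answer: 1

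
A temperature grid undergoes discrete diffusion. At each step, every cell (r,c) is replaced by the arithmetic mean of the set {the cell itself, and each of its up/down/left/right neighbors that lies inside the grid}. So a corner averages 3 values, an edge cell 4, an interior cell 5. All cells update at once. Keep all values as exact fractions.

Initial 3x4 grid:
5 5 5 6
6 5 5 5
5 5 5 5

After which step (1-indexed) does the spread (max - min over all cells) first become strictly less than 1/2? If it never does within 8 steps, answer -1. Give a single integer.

Answer: 1

Derivation:
Step 1: max=16/3, min=5, spread=1/3
  -> spread < 1/2 first at step 1
Step 2: max=1267/240, min=5, spread=67/240
Step 3: max=5641/1080, min=731/144, spread=317/2160
Step 4: max=4489051/864000, min=61123/12000, spread=17639/172800
Step 5: max=40356641/7776000, min=13250087/2592000, spread=30319/388800
Step 6: max=2415752959/466560000, min=797026853/155520000, spread=61681/1166400
Step 7: max=144847826981/27993600000, min=590878567/115200000, spread=1580419/34992000
Step 8: max=8681486194879/1679616000000, min=2875008014293/559872000000, spread=7057769/209952000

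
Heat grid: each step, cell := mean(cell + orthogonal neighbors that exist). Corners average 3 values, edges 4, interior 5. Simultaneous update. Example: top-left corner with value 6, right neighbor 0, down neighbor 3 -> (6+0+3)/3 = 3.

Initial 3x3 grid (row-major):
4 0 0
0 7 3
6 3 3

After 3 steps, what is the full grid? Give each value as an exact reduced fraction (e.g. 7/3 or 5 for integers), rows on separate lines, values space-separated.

After step 1:
  4/3 11/4 1
  17/4 13/5 13/4
  3 19/4 3
After step 2:
  25/9 461/240 7/3
  671/240 88/25 197/80
  4 267/80 11/3
After step 3:
  1349/540 37987/14400 403/180
  47137/14400 4211/1500 4793/1600
  152/45 17429/4800 142/45

Answer: 1349/540 37987/14400 403/180
47137/14400 4211/1500 4793/1600
152/45 17429/4800 142/45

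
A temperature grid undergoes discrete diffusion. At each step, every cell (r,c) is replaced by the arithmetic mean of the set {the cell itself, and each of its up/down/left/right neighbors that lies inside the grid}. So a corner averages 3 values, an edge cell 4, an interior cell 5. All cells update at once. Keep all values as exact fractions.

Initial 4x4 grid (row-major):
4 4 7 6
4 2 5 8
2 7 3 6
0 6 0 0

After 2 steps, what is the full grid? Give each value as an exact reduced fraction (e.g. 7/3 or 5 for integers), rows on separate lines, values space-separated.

After step 1:
  4 17/4 11/2 7
  3 22/5 5 25/4
  13/4 4 21/5 17/4
  8/3 13/4 9/4 2
After step 2:
  15/4 363/80 87/16 25/4
  293/80 413/100 507/100 45/8
  155/48 191/50 197/50 167/40
  55/18 73/24 117/40 17/6

Answer: 15/4 363/80 87/16 25/4
293/80 413/100 507/100 45/8
155/48 191/50 197/50 167/40
55/18 73/24 117/40 17/6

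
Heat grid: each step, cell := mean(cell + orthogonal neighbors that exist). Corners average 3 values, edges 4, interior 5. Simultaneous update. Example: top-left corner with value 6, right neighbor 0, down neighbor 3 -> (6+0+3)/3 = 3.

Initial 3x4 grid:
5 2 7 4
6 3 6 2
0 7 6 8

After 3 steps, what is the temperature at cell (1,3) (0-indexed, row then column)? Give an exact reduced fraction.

Step 1: cell (1,3) = 5
Step 2: cell (1,3) = 73/15
Step 3: cell (1,3) = 4607/900
Full grid after step 3:
  4609/1080 3907/900 17083/3600 2537/540
  29671/7200 27883/6000 28933/6000 4607/900
  9473/2160 33131/7200 37991/7200 11363/2160

Answer: 4607/900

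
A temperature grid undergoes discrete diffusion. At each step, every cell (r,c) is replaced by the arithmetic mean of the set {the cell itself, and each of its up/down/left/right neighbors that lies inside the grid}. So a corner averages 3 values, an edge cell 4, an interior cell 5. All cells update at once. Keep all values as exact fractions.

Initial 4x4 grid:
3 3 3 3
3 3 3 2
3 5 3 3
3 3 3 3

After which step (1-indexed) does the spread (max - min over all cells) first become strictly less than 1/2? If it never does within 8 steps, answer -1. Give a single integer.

Step 1: max=7/2, min=8/3, spread=5/6
Step 2: max=86/25, min=329/120, spread=419/600
Step 3: max=3967/1200, min=3029/1080, spread=5413/10800
Step 4: max=17771/5400, min=93563/32400, spread=13063/32400
  -> spread < 1/2 first at step 4
Step 5: max=526247/162000, min=2828009/972000, spread=329473/972000
Step 6: max=1966237/607500, min=86024093/29160000, spread=8355283/29160000
Step 7: max=468115457/145800000, min=2598061949/874800000, spread=210630793/874800000
Step 8: max=6987836263/2187000000, min=78539024153/26244000000, spread=5315011003/26244000000

Answer: 4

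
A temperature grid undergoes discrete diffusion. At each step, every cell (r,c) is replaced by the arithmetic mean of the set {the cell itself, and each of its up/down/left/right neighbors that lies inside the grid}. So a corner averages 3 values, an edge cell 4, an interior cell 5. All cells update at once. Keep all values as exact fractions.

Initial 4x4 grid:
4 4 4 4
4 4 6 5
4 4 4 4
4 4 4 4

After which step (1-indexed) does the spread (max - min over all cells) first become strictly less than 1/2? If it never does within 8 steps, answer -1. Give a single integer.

Answer: 3

Derivation:
Step 1: max=19/4, min=4, spread=3/4
Step 2: max=453/100, min=4, spread=53/100
Step 3: max=8051/1800, min=4, spread=851/1800
  -> spread < 1/2 first at step 3
Step 4: max=144067/32400, min=1213/300, spread=13063/32400
Step 5: max=4276657/972000, min=9137/2250, spread=329473/972000
Step 6: max=127568329/29160000, min=735883/180000, spread=8355283/29160000
Step 7: max=3801839773/874800000, min=6650387/1620000, spread=210630793/874800000
Step 8: max=113526091117/26244000000, min=2003908891/486000000, spread=5315011003/26244000000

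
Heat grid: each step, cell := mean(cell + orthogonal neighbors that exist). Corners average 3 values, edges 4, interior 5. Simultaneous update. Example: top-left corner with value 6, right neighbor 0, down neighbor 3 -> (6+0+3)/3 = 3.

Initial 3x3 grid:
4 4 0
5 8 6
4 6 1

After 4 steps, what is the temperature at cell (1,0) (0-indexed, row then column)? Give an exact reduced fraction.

Answer: 4149047/864000

Derivation:
Step 1: cell (1,0) = 21/4
Step 2: cell (1,0) = 1223/240
Step 3: cell (1,0) = 69601/14400
Step 4: cell (1,0) = 4149047/864000
Full grid after step 4:
  597091/129600 60073/13500 548341/129600
  4149047/864000 182671/40000 3796297/864000
  52543/10800 4097297/864000 291683/64800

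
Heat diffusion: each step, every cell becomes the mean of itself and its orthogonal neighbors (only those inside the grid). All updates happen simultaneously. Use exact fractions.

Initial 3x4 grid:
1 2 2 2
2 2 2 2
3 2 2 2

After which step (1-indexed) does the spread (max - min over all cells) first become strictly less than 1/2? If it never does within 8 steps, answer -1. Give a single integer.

Step 1: max=7/3, min=5/3, spread=2/3
Step 2: max=79/36, min=65/36, spread=7/18
  -> spread < 1/2 first at step 2
Step 3: max=913/432, min=815/432, spread=49/216
Step 4: max=5369/2592, min=4999/2592, spread=185/1296
Step 5: max=31819/15552, min=30389/15552, spread=715/7776
Step 6: max=63179/31104, min=61237/31104, spread=971/15552
Step 7: max=94327/46656, min=92297/46656, spread=1015/23328
Step 8: max=4513201/2239488, min=4444751/2239488, spread=34225/1119744

Answer: 2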